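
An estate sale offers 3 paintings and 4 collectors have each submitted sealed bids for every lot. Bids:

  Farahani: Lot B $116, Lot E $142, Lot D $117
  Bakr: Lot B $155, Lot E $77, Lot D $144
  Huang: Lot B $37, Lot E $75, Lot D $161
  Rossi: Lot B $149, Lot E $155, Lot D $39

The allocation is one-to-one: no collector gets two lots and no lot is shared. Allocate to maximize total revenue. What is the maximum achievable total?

This is the linear assignment problem.
Optimal: Bakr→Lot B ($155), Rossi→Lot E ($155), Huang→Lot D ($161) — total 155+155+161 = $471.
Swapping Bakr↔Rossi (Bakr→Lot E $77, Rossi→Lot B $149) loses 84.

Maximum total: $471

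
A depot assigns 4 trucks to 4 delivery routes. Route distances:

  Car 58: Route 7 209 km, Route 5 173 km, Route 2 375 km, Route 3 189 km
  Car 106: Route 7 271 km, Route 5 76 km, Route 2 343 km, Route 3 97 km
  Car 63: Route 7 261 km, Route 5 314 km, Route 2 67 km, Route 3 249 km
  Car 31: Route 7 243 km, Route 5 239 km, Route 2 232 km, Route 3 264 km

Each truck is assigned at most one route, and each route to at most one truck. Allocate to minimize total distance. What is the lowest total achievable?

This is a one-to-one assignment (minimum-cost bipartite matching).
Optimal: Car 58→Route 3 (189 km), Car 106→Route 5 (76 km), Car 63→Route 2 (67 km), Car 31→Route 7 (243 km) — total 189+76+67+243 = 575 km.
Column-greedy (each route in turn goes to its cheapest remaining truck) gives 616 km, worse by 41.

Minimum total: 575 km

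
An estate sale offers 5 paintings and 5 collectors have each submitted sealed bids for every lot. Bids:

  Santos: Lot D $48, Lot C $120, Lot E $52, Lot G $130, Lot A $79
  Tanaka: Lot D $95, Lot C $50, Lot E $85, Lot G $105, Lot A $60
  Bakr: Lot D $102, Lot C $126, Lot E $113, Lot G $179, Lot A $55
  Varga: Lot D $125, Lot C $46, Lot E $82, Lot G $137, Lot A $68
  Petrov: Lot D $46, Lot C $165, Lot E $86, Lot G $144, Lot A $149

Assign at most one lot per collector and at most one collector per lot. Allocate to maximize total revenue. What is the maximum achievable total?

Optimal: Santos→Lot C ($120), Tanaka→Lot E ($85), Bakr→Lot G ($179), Varga→Lot D ($125), Petrov→Lot A ($149) — total 120+85+179+125+149 = $658.
Row-greedy (each collector in turn takes its best remaining lot) gives $582, worse by 76.
Next-best assignment: Santos→Lot A, Tanaka→Lot E, Bakr→Lot G, Varga→Lot D, Petrov→Lot C = $633.
Every other assignment is strictly worse.

Maximum total: $658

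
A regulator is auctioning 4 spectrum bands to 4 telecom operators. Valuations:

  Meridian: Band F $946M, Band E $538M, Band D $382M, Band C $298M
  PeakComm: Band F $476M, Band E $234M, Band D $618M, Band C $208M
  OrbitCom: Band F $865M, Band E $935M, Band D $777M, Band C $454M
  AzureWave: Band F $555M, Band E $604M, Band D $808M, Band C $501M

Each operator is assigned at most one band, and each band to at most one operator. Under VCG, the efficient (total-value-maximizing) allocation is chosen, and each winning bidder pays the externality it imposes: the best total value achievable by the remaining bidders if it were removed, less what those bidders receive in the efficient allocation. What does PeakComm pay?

PeakComm pays $307M.

Efficient allocation: Meridian→Band F ($946M), PeakComm→Band D ($618M), OrbitCom→Band E ($935M), AzureWave→Band C ($501M); total welfare W = $3000M.
PeakComm receives Band D at value $618M, so the others get W − 618 = $2382M.
Without PeakComm: best allocation of the remaining 3 bidders over all 4 bands is Meridian→Band F ($946M), OrbitCom→Band E ($935M), AzureWave→Band D ($808M), total $2689M.
VCG payment = (others' best without PeakComm) − (others' welfare with PeakComm) = 2689 − 2382 = $307M.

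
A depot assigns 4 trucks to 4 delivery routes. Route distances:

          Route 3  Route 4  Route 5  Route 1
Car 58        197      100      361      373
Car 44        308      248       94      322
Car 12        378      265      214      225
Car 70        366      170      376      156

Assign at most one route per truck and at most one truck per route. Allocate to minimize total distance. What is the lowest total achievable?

Optimal: Car 58→Route 3 (197 km), Car 44→Route 5 (94 km), Car 12→Route 1 (225 km), Car 70→Route 4 (170 km) — total 197+94+225+170 = 686 km.
Min-entry greedy (repeatedly take the single cheapest remaining cell) gives 728 km, worse by 42.
Next-best assignment: Car 58→Route 3, Car 44→Route 5, Car 12→Route 4, Car 70→Route 1 = 712 km.
Swapping Car 58↔Car 44 (Car 58→Route 5 361 km, Car 44→Route 3 308 km) adds 378.

Min total: 686 km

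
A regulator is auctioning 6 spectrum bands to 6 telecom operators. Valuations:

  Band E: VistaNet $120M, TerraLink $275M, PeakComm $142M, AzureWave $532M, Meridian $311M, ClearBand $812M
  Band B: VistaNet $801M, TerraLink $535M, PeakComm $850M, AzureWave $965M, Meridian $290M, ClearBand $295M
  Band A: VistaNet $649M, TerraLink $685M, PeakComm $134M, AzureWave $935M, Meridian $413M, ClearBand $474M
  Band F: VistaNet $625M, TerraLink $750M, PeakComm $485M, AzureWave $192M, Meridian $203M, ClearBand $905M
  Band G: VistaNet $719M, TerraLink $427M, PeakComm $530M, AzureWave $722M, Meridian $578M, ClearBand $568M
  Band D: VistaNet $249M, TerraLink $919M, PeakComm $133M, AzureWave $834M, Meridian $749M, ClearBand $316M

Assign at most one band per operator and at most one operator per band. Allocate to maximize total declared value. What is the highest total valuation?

Maximum total: $4815M

Optimal: VistaNet→Band G ($719M), TerraLink→Band F ($750M), PeakComm→Band B ($850M), AzureWave→Band A ($935M), Meridian→Band D ($749M), ClearBand→Band E ($812M) — total 719+750+850+935+749+812 = $4815M.
Every other assignment is strictly worse.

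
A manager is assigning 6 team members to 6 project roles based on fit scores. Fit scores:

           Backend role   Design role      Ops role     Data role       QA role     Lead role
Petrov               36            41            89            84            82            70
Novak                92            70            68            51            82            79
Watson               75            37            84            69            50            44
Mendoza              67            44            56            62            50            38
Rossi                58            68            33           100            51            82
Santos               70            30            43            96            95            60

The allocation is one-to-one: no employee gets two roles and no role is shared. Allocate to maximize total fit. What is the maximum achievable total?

Optimal: Petrov→Lead role (70 pts), Novak→Design role (70 pts), Watson→Ops role (84 pts), Mendoza→Backend role (67 pts), Rossi→Data role (100 pts), Santos→QA role (95 pts) — total 70+70+84+67+100+95 = 486 pts.
Row-greedy (each employee in turn takes its best remaining role) gives 412 pts, worse by 74.
Next-best assignment: Petrov→Lead role, Novak→Backend role, Watson→Ops role, Mendoza→Design role, Rossi→Data role, Santos→QA role = 485 pts.

Max total: 486 pts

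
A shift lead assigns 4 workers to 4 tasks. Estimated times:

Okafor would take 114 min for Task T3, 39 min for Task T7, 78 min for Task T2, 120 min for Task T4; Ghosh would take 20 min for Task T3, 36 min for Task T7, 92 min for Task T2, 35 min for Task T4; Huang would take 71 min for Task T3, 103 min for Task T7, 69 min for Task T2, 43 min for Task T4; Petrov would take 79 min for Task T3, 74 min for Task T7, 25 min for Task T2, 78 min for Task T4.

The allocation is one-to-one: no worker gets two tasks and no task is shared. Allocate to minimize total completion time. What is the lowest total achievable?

Min total: 127 min

Optimal: Okafor→Task T7 (39 min), Ghosh→Task T3 (20 min), Huang→Task T4 (43 min), Petrov→Task T2 (25 min) — total 39+20+43+25 = 127 min.
Next-best assignment: Okafor→Task T7, Ghosh→Task T4, Huang→Task T3, Petrov→Task T2 = 170 min.
Every other assignment is strictly worse.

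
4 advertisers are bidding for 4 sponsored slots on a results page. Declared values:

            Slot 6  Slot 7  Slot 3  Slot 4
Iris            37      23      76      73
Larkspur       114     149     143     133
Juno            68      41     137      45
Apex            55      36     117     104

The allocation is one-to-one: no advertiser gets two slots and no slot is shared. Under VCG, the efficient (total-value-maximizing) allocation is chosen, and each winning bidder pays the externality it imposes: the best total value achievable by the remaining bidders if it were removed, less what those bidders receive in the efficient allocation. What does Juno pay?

Efficient allocation: Iris→Slot 6 ($37), Larkspur→Slot 7 ($149), Juno→Slot 3 ($137), Apex→Slot 4 ($104); total welfare W = $427.
Juno receives Slot 3 at value $137, so the others get W − 137 = $290.
Without Juno: best allocation of the remaining 3 bidders over all 4 slots is Iris→Slot 4 ($73), Larkspur→Slot 7 ($149), Apex→Slot 3 ($117), total $339.
VCG payment = (others' best without Juno) − (others' welfare with Juno) = 339 − 290 = $49.

Juno pays $49.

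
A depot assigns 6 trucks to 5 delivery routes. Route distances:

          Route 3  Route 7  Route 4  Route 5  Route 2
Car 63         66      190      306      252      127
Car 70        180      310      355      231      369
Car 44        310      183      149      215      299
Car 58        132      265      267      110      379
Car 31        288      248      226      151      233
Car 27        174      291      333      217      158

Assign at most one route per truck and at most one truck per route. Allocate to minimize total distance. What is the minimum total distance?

Optimal: Car 63→Route 3 (66 km), Car 31→Route 7 (248 km), Car 44→Route 4 (149 km), Car 58→Route 5 (110 km), Car 27→Route 2 (158 km) — total 66+248+149+110+158 = 731 km.
Column-greedy (each route in turn goes to its cheapest remaining truck) gives 743 km, worse by 12.
Every other assignment is strictly worse.

Minimum total: 731 km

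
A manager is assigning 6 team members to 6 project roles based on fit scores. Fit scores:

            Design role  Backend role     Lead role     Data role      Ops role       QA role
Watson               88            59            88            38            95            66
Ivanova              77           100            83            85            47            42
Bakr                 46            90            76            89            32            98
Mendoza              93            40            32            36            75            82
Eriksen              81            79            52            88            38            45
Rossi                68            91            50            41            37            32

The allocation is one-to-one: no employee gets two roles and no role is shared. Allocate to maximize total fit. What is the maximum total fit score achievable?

Treat this as an assignment problem: match each employee to one role.
Optimal: Watson→Ops role (95 pts), Ivanova→Lead role (83 pts), Bakr→QA role (98 pts), Mendoza→Design role (93 pts), Eriksen→Data role (88 pts), Rossi→Backend role (91 pts) — total 95+83+98+93+88+91 = 548 pts.
Row-greedy (each employee in turn takes its best remaining role) gives 524 pts, worse by 24.
Swapping Rossi↔Eriksen (Rossi→Data role 41 pts, Eriksen→Backend role 79 pts) loses 59.
Checked against all permutations: 548 pts is optimal.

Max total: 548 pts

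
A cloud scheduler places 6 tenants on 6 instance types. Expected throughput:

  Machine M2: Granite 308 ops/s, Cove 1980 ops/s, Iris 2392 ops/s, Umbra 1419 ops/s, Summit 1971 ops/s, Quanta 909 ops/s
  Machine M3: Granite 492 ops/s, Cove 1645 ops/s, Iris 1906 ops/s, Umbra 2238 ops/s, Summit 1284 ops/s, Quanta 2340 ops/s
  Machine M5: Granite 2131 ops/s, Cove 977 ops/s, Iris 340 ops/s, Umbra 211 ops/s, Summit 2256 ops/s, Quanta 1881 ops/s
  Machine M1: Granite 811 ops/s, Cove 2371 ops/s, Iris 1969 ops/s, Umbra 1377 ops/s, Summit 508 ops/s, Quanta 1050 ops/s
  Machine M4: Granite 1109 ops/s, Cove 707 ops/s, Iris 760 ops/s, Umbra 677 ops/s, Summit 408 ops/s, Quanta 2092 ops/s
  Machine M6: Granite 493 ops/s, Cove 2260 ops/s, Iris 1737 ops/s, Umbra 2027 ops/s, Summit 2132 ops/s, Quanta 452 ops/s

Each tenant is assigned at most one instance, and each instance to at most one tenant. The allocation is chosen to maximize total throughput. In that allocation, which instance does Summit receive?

Summit receives Machine M6.

This is the linear assignment problem.
Optimal: Granite→Machine M5 (2131 ops/s), Cove→Machine M1 (2371 ops/s), Iris→Machine M2 (2392 ops/s), Umbra→Machine M3 (2238 ops/s), Summit→Machine M6 (2132 ops/s), Quanta→Machine M4 (2092 ops/s) — total 2131+2371+2392+2238+2132+2092 = 13356 ops/s.
Max-entry greedy (repeatedly take the single best remaining cell) gives 12495 ops/s, worse by 861.
Next-best assignment: Granite→Machine M5, Cove→Machine M6, Iris→Machine M1, Umbra→Machine M3, Summit→Machine M2, Quanta→Machine M4 = 12661 ops/s.
No other one-to-one assignment exceeds 13356 ops/s.
Summit's own top instance is Machine M5 (2256 ops/s), but forcing Summit→Machine M5 and reassigning the rest optimally gives only 12495 ops/s — worse by 861.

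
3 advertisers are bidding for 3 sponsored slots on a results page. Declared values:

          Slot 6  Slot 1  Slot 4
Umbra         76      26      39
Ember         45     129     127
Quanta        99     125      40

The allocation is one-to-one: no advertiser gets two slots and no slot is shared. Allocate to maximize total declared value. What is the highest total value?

Optimal: Umbra→Slot 6 ($76), Ember→Slot 4 ($127), Quanta→Slot 1 ($125) — total 76+127+125 = $328.
Column-greedy (each slot in turn goes to its best remaining advertiser) gives $267, worse by 61.
Swapping Quanta↔Umbra (Quanta→Slot 6 $99, Umbra→Slot 1 $26) loses 76.
No other one-to-one assignment exceeds $328.

Max total: $328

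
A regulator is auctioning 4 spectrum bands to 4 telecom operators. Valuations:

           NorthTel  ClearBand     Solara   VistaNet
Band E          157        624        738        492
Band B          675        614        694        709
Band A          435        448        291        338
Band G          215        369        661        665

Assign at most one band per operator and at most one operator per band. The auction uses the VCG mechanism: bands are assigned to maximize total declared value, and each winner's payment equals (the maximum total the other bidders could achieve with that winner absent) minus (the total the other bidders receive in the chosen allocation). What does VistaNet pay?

VistaNet pays $99M.

Efficient allocation: NorthTel→Band B ($675M), ClearBand→Band A ($448M), Solara→Band E ($738M), VistaNet→Band G ($665M); total welfare W = $2526M.
VistaNet receives Band G at value $665M, so the others get W − 665 = $1861M.
Without VistaNet: best allocation of the remaining 3 bidders over all 4 bands is NorthTel→Band B ($675M), ClearBand→Band E ($624M), Solara→Band G ($661M), total $1960M.
VCG payment = (others' best without VistaNet) − (others' welfare with VistaNet) = 1960 − 1861 = $99M.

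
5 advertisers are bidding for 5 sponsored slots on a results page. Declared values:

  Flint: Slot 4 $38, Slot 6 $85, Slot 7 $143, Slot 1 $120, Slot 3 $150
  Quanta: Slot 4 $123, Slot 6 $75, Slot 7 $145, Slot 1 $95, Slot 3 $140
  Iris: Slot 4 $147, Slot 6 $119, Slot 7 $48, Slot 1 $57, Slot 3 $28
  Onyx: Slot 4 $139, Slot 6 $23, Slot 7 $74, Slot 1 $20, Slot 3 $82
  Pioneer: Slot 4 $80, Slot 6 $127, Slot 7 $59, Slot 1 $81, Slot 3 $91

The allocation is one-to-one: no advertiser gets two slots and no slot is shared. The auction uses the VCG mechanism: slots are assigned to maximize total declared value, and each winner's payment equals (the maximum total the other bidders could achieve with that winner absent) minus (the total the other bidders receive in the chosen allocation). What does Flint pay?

Flint pays $17.

Efficient allocation: Flint→Slot 3 ($150), Quanta→Slot 7 ($145), Iris→Slot 6 ($119), Onyx→Slot 4 ($139), Pioneer→Slot 1 ($81); total welfare W = $634.
Flint receives Slot 3 at value $150, so the others get W − 150 = $484.
Without Flint: best allocation of the remaining 4 bidders over all 5 slots is Quanta→Slot 7 ($145), Iris→Slot 4 ($147), Onyx→Slot 3 ($82), Pioneer→Slot 6 ($127), total $501.
VCG payment = (others' best without Flint) − (others' welfare with Flint) = 501 − 484 = $17.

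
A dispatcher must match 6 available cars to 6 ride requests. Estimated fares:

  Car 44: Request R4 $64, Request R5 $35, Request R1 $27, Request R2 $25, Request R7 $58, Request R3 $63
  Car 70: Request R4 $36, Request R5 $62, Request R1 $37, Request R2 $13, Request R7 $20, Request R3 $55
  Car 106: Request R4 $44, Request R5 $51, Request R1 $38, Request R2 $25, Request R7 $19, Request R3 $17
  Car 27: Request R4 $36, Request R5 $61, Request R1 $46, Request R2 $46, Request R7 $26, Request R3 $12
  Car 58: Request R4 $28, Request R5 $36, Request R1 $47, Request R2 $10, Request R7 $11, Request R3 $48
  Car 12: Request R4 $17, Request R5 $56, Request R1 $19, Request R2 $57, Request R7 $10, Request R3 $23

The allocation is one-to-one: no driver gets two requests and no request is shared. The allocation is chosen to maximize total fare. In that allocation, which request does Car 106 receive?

Optimal: Car 44→Request R7 ($58), Car 70→Request R3 ($55), Car 106→Request R4 ($44), Car 27→Request R5 ($61), Car 58→Request R1 ($47), Car 12→Request R2 ($57) — total 58+55+44+61+47+57 = $322.
Column-greedy (each request in turn goes to its best remaining driver) gives $273, worse by 49.
Car 106's own top request is Request R5 ($51), but forcing Car 106→Request R5 and reassigning the rest optimally gives only $304 — worse by 18.

Car 106 receives Request R4.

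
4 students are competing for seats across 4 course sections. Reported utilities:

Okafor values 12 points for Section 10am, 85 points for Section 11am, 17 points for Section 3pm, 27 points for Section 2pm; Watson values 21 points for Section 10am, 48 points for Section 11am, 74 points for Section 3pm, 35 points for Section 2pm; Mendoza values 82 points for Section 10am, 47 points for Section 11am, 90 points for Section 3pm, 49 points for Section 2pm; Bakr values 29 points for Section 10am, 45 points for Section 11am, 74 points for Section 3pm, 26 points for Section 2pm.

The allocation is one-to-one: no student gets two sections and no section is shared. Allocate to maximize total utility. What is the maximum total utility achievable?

Maximum total: 276 points

Optimal: Okafor→Section 11am (85 points), Watson→Section 2pm (35 points), Mendoza→Section 10am (82 points), Bakr→Section 3pm (74 points) — total 85+35+82+74 = 276 points.
Max-entry greedy (repeatedly take the single best remaining cell) gives 239 points, worse by 37.
No other one-to-one assignment exceeds 276 points.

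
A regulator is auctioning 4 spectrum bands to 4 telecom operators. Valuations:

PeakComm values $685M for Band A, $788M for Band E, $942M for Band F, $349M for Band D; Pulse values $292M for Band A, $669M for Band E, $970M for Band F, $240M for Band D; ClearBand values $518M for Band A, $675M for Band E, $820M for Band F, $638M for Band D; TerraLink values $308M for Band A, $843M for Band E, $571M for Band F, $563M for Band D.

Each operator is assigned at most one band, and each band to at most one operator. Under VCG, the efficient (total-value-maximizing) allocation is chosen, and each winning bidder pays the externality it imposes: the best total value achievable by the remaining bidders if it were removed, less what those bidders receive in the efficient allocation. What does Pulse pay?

Pulse pays $257M.

Efficient allocation: PeakComm→Band A ($685M), Pulse→Band F ($970M), ClearBand→Band D ($638M), TerraLink→Band E ($843M); total welfare W = $3136M.
Pulse receives Band F at value $970M, so the others get W − 970 = $2166M.
Without Pulse: best allocation of the remaining 3 bidders over all 4 bands is PeakComm→Band F ($942M), ClearBand→Band D ($638M), TerraLink→Band E ($843M), total $2423M.
VCG payment = (others' best without Pulse) − (others' welfare with Pulse) = 2423 − 2166 = $257M.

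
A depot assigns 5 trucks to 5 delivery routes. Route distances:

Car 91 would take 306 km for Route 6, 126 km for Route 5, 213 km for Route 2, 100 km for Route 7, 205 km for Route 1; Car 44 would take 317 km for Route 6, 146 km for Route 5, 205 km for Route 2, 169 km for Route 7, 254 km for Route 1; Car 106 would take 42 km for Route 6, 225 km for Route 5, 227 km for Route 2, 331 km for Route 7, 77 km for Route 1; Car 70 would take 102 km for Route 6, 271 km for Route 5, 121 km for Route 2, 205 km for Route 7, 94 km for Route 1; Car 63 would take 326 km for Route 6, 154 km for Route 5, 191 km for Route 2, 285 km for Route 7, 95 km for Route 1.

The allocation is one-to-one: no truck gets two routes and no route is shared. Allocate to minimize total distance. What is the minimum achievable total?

Treat this as an assignment problem: match each truck to one route.
Optimal: Car 91→Route 7 (100 km), Car 44→Route 5 (146 km), Car 106→Route 6 (42 km), Car 70→Route 2 (121 km), Car 63→Route 1 (95 km) — total 100+146+42+121+95 = 504 km.
Column-greedy (each route in turn goes to its cheapest remaining truck) gives 553 km, worse by 49.
Next-best assignment: Car 91→Route 5, Car 44→Route 7, Car 106→Route 6, Car 70→Route 2, Car 63→Route 1 = 553 km.
Checked against all permutations: 504 km is optimal.

Min total: 504 km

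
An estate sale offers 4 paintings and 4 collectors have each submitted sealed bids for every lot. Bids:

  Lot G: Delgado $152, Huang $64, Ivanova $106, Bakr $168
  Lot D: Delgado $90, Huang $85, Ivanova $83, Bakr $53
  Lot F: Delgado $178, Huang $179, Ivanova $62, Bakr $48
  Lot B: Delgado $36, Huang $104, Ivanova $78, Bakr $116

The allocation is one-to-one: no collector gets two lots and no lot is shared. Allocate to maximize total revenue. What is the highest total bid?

Max total: $533

Optimal: Delgado→Lot F ($178), Huang→Lot B ($104), Ivanova→Lot D ($83), Bakr→Lot G ($168) — total 178+104+83+168 = $533.
Column-greedy (each lot in turn goes to its best remaining collector) gives $515, worse by 18.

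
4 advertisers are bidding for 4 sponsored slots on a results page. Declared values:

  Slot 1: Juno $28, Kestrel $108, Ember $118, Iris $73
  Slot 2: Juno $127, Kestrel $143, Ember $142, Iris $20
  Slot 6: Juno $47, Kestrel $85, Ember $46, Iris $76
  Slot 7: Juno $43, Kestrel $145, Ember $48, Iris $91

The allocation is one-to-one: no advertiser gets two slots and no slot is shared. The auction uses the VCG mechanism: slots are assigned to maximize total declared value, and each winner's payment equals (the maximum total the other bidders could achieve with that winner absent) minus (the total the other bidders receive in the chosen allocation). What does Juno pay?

Efficient allocation: Juno→Slot 2 ($127), Kestrel→Slot 7 ($145), Ember→Slot 1 ($118), Iris→Slot 6 ($76); total welfare W = $466.
Juno receives Slot 2 at value $127, so the others get W − 127 = $339.
Without Juno: best allocation of the remaining 3 bidders over all 4 slots is Kestrel→Slot 7 ($145), Ember→Slot 2 ($142), Iris→Slot 6 ($76), total $363.
VCG payment = (others' best without Juno) − (others' welfare with Juno) = 363 − 339 = $24.

Juno pays $24.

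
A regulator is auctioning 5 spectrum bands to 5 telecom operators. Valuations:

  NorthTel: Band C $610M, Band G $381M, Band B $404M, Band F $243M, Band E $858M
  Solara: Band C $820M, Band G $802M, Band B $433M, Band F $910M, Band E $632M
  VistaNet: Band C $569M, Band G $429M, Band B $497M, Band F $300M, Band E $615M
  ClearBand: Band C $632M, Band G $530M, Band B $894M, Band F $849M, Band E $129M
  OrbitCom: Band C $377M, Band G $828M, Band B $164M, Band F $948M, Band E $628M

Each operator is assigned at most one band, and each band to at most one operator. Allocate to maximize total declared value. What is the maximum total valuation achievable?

This is a one-to-one assignment (maximum-weight bipartite matching).
Optimal: NorthTel→Band E ($858M), Solara→Band G ($802M), VistaNet→Band C ($569M), ClearBand→Band B ($894M), OrbitCom→Band F ($948M) — total 858+802+569+894+948 = $4071M.
Row-greedy (each operator in turn takes its best remaining band) gives $4059M, worse by 12.
No other one-to-one assignment exceeds $4071M.

Max total: $4071M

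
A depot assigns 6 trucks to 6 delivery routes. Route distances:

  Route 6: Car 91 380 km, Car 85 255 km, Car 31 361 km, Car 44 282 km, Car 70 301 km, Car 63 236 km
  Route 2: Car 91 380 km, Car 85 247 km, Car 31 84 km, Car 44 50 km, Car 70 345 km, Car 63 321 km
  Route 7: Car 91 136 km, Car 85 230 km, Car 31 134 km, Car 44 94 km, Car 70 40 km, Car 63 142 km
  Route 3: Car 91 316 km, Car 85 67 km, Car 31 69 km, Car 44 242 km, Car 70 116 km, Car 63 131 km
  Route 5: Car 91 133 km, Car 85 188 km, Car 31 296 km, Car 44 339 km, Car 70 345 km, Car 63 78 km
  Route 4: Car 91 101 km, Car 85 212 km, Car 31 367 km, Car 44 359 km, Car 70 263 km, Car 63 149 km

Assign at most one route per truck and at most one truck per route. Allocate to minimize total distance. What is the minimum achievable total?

Optimal: Car 91→Route 4 (101 km), Car 85→Route 6 (255 km), Car 31→Route 3 (69 km), Car 44→Route 2 (50 km), Car 70→Route 7 (40 km), Car 63→Route 5 (78 km) — total 101+255+69+50+40+78 = 593 km.
Row-greedy (each truck in turn takes its cheapest remaining route) gives 725 km, worse by 132.
Next-best assignment: Car 91→Route 4, Car 85→Route 3, Car 31→Route 2, Car 44→Route 6, Car 70→Route 7, Car 63→Route 5 = 652 km.
Every other assignment is strictly worse.

Min total: 593 km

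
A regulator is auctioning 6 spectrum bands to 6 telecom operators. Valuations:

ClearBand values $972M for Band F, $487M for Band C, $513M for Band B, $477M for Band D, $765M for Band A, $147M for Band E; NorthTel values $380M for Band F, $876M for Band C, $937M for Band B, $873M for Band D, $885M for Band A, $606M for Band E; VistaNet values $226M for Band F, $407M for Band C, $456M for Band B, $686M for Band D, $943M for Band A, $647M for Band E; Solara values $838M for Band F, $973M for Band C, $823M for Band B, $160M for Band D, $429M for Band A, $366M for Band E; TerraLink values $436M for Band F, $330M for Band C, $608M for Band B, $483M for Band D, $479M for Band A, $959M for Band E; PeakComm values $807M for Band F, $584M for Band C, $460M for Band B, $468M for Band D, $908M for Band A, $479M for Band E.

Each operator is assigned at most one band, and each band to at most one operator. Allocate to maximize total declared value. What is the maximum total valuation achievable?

Optimal: ClearBand→Band F ($972M), NorthTel→Band B ($937M), VistaNet→Band D ($686M), Solara→Band C ($973M), TerraLink→Band E ($959M), PeakComm→Band A ($908M) — total 972+937+686+973+959+908 = $5435M.
Row-greedy (each operator in turn takes its best remaining band) gives $5252M, worse by 183.
Next-best assignment: ClearBand→Band F, NorthTel→Band B, VistaNet→Band A, Solara→Band C, TerraLink→Band E, PeakComm→Band D = $5252M.
Swapping TerraLink↔Solara (TerraLink→Band C $330M, Solara→Band E $366M) loses 1236.

Max total: $5435M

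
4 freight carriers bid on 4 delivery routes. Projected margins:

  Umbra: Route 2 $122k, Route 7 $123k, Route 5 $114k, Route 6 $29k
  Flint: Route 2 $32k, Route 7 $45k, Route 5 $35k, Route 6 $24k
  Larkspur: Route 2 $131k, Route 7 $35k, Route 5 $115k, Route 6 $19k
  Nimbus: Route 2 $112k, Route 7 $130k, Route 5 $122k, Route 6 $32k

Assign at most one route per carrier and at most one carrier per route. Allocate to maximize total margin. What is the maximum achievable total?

This is a one-to-one assignment (maximum-weight bipartite matching).
Optimal: Umbra→Route 7 ($123k), Flint→Route 6 ($24k), Larkspur→Route 2 ($131k), Nimbus→Route 5 ($122k) — total 123+24+131+122 = $400k.
Column-greedy (each route in turn goes to its best remaining carrier) gives $399k, worse by 1.
Every other assignment is strictly worse.

Maximum total: $400k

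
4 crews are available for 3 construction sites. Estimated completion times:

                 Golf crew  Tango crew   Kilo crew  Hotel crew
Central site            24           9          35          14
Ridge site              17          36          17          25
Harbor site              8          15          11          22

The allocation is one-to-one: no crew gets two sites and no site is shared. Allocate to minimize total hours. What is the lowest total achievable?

Minimum total: 34 hours

Optimal: Tango crew→Central site (9 hours), Kilo crew→Ridge site (17 hours), Golf crew→Harbor site (8 hours) — total 9+17+8 = 34 hours.
Column-greedy (each site in turn goes to its cheapest remaining crew) gives 37 hours, worse by 3.
Next-best assignment: Tango crew→Central site, Golf crew→Ridge site, Kilo crew→Harbor site = 37 hours.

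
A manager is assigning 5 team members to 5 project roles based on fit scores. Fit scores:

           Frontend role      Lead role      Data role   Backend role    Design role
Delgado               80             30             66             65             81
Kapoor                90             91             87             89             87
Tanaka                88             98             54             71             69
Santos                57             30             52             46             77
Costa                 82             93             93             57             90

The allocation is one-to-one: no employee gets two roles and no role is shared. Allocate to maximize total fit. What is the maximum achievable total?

Optimal: Delgado→Frontend role (80 pts), Kapoor→Backend role (89 pts), Tanaka→Lead role (98 pts), Santos→Design role (77 pts), Costa→Data role (93 pts) — total 80+89+98+77+93 = 437 pts.
Every other assignment is strictly worse.

Maximum total: 437 pts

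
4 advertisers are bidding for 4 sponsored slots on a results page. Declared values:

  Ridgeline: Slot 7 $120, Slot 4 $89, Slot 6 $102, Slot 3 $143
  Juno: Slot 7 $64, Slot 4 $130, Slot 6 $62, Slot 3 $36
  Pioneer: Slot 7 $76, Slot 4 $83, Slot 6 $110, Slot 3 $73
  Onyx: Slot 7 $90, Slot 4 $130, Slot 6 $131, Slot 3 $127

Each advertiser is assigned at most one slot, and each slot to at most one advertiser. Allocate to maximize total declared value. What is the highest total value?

Max total: $487

Optimal: Ridgeline→Slot 7 ($120), Juno→Slot 4 ($130), Pioneer→Slot 6 ($110), Onyx→Slot 3 ($127) — total 120+130+110+127 = $487.
Max-entry greedy (repeatedly take the single best remaining cell) gives $480, worse by 7.
Swapping Juno↔Pioneer (Juno→Slot 6 $62, Pioneer→Slot 4 $83) loses 95.
Checked against all permutations: $487 is optimal.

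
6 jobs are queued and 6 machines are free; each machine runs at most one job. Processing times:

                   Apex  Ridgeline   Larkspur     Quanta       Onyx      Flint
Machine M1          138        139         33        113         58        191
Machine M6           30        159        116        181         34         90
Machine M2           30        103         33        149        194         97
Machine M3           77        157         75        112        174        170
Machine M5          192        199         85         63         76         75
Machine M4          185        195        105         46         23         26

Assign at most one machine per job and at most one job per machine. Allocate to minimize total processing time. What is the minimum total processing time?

Treat this as an assignment problem: match each job to one machine.
Optimal: Apex→Machine M3 (77 min), Ridgeline→Machine M2 (103 min), Larkspur→Machine M1 (33 min), Quanta→Machine M5 (63 min), Onyx→Machine M6 (34 min), Flint→Machine M4 (26 min) — total 77+103+33+63+34+26 = 336 min.
Row-greedy (each job in turn takes its cheapest remaining machine) gives 458 min, worse by 122.
Next-best assignment: Apex→Machine M2, Ridgeline→Machine M3, Larkspur→Machine M1, Quanta→Machine M5, Onyx→Machine M6, Flint→Machine M4 = 343 min.
Swapping Larkspur↔Ridgeline (Larkspur→Machine M2 33 min, Ridgeline→Machine M1 139 min) adds 36.

Minimum total: 336 min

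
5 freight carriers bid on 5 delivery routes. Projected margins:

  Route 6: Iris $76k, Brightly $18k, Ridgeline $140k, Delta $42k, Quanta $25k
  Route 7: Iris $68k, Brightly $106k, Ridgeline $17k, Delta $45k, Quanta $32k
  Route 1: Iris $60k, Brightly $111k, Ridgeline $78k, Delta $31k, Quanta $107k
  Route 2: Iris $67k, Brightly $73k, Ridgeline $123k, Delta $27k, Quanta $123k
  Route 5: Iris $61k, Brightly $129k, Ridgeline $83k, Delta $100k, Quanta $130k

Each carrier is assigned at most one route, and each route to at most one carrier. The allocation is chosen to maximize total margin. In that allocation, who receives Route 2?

Quanta receives Route 2.

Optimal: Iris→Route 7 ($68k), Brightly→Route 1 ($111k), Ridgeline→Route 6 ($140k), Delta→Route 5 ($100k), Quanta→Route 2 ($123k) — total 68+111+140+100+123 = $542k.
Row-greedy (each carrier in turn takes its best remaining route) gives $480k, worse by 62.
Next-best assignment: Iris→Route 1, Brightly→Route 7, Ridgeline→Route 6, Delta→Route 5, Quanta→Route 2 = $529k.
Every other assignment is strictly worse.
Quanta's own top route is Route 5 ($130k), but forcing Quanta→Route 5 and reassigning the rest optimally gives only $493k — worse by 49.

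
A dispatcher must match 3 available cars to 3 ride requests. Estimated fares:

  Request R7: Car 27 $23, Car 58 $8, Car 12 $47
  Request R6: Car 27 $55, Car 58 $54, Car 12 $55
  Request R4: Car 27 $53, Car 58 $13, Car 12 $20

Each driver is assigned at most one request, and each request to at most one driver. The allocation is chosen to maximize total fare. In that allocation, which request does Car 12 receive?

Treat this as an assignment problem: match each driver to one request.
Optimal: Car 27→Request R4 ($53), Car 58→Request R6 ($54), Car 12→Request R7 ($47) — total 53+54+47 = $154.
Row-greedy (each driver in turn takes its best remaining request) gives $115, worse by 39.
Car 12's own top request is Request R6 ($55), but forcing Car 12→Request R6 and reassigning the rest optimally gives only $116 — worse by 38.

Car 12 receives Request R7.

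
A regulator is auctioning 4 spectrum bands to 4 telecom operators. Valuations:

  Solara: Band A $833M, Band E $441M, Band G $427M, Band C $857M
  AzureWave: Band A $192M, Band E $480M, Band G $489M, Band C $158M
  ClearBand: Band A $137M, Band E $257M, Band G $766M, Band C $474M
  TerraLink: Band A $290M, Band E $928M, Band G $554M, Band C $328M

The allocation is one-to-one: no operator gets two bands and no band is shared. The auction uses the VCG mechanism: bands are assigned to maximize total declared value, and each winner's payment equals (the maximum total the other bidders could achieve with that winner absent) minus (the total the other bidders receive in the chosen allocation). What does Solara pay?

Efficient allocation: Solara→Band C ($857M), AzureWave→Band A ($192M), ClearBand→Band G ($766M), TerraLink→Band E ($928M); total welfare W = $2743M.
Solara receives Band C at value $857M, so the others get W − 857 = $1886M.
Without Solara: best allocation of the remaining 3 bidders over all 4 bands is AzureWave→Band G ($489M), ClearBand→Band C ($474M), TerraLink→Band E ($928M), total $1891M.
VCG payment = (others' best without Solara) − (others' welfare with Solara) = 1891 − 1886 = $5M.

Solara pays $5M.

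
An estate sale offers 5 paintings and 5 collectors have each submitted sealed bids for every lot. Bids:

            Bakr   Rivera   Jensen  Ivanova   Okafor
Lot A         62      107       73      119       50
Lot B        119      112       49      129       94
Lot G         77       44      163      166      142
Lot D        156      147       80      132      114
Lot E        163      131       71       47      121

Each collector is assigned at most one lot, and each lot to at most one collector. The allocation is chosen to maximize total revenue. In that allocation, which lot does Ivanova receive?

Ivanova receives Lot A.

Treat this as an assignment problem: match each collector to one lot.
Optimal: Bakr→Lot E ($163), Rivera→Lot D ($147), Jensen→Lot G ($163), Ivanova→Lot A ($119), Okafor→Lot B ($94) — total 163+147+163+119+94 = $686.
Max-entry greedy (repeatedly take the single best remaining cell) gives $643, worse by 43.
Ivanova's own top lot is Lot G ($166), but forcing Ivanova→Lot G and reassigning the rest optimally gives only $643 — worse by 43.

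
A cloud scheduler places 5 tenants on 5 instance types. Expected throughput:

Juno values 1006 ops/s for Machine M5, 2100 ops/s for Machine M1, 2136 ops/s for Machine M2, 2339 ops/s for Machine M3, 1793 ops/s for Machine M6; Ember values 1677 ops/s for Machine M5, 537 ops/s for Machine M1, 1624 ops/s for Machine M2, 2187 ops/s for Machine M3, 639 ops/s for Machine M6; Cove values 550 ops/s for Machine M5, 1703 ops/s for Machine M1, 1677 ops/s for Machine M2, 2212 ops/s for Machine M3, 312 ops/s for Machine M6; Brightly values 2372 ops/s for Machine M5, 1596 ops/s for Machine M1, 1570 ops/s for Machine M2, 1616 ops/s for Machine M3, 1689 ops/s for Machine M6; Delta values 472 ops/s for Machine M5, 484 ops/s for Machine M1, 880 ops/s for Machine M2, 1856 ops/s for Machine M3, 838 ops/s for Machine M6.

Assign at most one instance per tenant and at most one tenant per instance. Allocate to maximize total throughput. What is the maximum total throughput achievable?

Max total: 9348 ops/s

Optimal: Juno→Machine M6 (1793 ops/s), Ember→Machine M2 (1624 ops/s), Cove→Machine M1 (1703 ops/s), Brightly→Machine M5 (2372 ops/s), Delta→Machine M3 (1856 ops/s) — total 1793+1624+1703+2372+1856 = 9348 ops/s.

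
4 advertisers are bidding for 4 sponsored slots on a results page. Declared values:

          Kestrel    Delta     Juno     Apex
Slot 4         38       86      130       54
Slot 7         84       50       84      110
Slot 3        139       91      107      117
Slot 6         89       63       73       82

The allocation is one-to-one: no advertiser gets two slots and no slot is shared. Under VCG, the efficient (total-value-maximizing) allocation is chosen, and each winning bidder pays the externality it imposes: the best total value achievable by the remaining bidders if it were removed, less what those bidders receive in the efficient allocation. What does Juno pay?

Efficient allocation: Kestrel→Slot 3 ($139), Delta→Slot 6 ($63), Juno→Slot 4 ($130), Apex→Slot 7 ($110); total welfare W = $442.
Juno receives Slot 4 at value $130, so the others get W − 130 = $312.
Without Juno: best allocation of the remaining 3 bidders over all 4 slots is Kestrel→Slot 3 ($139), Delta→Slot 4 ($86), Apex→Slot 7 ($110), total $335.
VCG payment = (others' best without Juno) − (others' welfare with Juno) = 335 − 312 = $23.

Juno pays $23.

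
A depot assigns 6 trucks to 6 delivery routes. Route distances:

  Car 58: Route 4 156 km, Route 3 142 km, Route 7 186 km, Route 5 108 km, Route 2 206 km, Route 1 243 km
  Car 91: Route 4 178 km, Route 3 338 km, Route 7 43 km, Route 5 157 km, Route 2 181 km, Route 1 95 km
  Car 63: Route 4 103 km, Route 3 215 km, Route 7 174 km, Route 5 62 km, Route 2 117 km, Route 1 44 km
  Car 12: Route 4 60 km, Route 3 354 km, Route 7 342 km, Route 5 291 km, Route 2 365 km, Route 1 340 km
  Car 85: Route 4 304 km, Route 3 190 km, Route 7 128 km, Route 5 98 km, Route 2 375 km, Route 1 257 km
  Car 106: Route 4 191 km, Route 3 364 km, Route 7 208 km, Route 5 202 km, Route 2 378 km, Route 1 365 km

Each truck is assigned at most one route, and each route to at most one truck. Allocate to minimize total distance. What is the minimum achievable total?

Minimum total: 720 km

Optimal: Car 58→Route 3 (142 km), Car 91→Route 1 (95 km), Car 63→Route 2 (117 km), Car 12→Route 4 (60 km), Car 85→Route 5 (98 km), Car 106→Route 7 (208 km) — total 142+95+117+60+98+208 = 720 km.
Row-greedy (each truck in turn takes its cheapest remaining route) gives 823 km, worse by 103.
Every other assignment is strictly worse.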